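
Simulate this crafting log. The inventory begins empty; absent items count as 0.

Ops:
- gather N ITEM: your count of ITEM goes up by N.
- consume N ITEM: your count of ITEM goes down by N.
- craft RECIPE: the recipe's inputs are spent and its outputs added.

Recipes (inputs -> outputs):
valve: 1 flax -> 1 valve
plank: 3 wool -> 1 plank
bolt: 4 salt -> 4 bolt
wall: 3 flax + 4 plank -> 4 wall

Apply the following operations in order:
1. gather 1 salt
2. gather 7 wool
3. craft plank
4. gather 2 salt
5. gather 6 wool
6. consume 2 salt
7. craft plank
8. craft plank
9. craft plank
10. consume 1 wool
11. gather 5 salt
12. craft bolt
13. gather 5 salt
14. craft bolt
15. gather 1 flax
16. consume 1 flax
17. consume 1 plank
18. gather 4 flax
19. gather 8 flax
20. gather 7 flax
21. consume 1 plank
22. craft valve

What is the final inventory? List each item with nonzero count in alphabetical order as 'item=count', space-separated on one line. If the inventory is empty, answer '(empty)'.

Answer: bolt=8 flax=18 plank=2 salt=3 valve=1

Derivation:
After 1 (gather 1 salt): salt=1
After 2 (gather 7 wool): salt=1 wool=7
After 3 (craft plank): plank=1 salt=1 wool=4
After 4 (gather 2 salt): plank=1 salt=3 wool=4
After 5 (gather 6 wool): plank=1 salt=3 wool=10
After 6 (consume 2 salt): plank=1 salt=1 wool=10
After 7 (craft plank): plank=2 salt=1 wool=7
After 8 (craft plank): plank=3 salt=1 wool=4
After 9 (craft plank): plank=4 salt=1 wool=1
After 10 (consume 1 wool): plank=4 salt=1
After 11 (gather 5 salt): plank=4 salt=6
After 12 (craft bolt): bolt=4 plank=4 salt=2
After 13 (gather 5 salt): bolt=4 plank=4 salt=7
After 14 (craft bolt): bolt=8 plank=4 salt=3
After 15 (gather 1 flax): bolt=8 flax=1 plank=4 salt=3
After 16 (consume 1 flax): bolt=8 plank=4 salt=3
After 17 (consume 1 plank): bolt=8 plank=3 salt=3
After 18 (gather 4 flax): bolt=8 flax=4 plank=3 salt=3
After 19 (gather 8 flax): bolt=8 flax=12 plank=3 salt=3
After 20 (gather 7 flax): bolt=8 flax=19 plank=3 salt=3
After 21 (consume 1 plank): bolt=8 flax=19 plank=2 salt=3
After 22 (craft valve): bolt=8 flax=18 plank=2 salt=3 valve=1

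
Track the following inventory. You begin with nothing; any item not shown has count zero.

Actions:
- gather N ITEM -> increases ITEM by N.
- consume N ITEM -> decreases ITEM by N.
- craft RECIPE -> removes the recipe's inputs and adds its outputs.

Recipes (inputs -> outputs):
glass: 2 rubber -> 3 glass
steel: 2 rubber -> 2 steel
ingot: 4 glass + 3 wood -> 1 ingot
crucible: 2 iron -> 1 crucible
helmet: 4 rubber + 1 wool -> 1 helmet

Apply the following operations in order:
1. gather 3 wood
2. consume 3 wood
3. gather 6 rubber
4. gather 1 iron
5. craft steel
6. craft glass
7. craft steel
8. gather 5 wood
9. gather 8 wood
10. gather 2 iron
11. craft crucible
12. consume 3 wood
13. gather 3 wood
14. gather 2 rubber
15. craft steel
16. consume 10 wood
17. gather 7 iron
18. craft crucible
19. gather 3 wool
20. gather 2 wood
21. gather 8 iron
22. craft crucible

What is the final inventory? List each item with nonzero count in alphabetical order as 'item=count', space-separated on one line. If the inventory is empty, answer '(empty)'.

After 1 (gather 3 wood): wood=3
After 2 (consume 3 wood): (empty)
After 3 (gather 6 rubber): rubber=6
After 4 (gather 1 iron): iron=1 rubber=6
After 5 (craft steel): iron=1 rubber=4 steel=2
After 6 (craft glass): glass=3 iron=1 rubber=2 steel=2
After 7 (craft steel): glass=3 iron=1 steel=4
After 8 (gather 5 wood): glass=3 iron=1 steel=4 wood=5
After 9 (gather 8 wood): glass=3 iron=1 steel=4 wood=13
After 10 (gather 2 iron): glass=3 iron=3 steel=4 wood=13
After 11 (craft crucible): crucible=1 glass=3 iron=1 steel=4 wood=13
After 12 (consume 3 wood): crucible=1 glass=3 iron=1 steel=4 wood=10
After 13 (gather 3 wood): crucible=1 glass=3 iron=1 steel=4 wood=13
After 14 (gather 2 rubber): crucible=1 glass=3 iron=1 rubber=2 steel=4 wood=13
After 15 (craft steel): crucible=1 glass=3 iron=1 steel=6 wood=13
After 16 (consume 10 wood): crucible=1 glass=3 iron=1 steel=6 wood=3
After 17 (gather 7 iron): crucible=1 glass=3 iron=8 steel=6 wood=3
After 18 (craft crucible): crucible=2 glass=3 iron=6 steel=6 wood=3
After 19 (gather 3 wool): crucible=2 glass=3 iron=6 steel=6 wood=3 wool=3
After 20 (gather 2 wood): crucible=2 glass=3 iron=6 steel=6 wood=5 wool=3
After 21 (gather 8 iron): crucible=2 glass=3 iron=14 steel=6 wood=5 wool=3
After 22 (craft crucible): crucible=3 glass=3 iron=12 steel=6 wood=5 wool=3

Answer: crucible=3 glass=3 iron=12 steel=6 wood=5 wool=3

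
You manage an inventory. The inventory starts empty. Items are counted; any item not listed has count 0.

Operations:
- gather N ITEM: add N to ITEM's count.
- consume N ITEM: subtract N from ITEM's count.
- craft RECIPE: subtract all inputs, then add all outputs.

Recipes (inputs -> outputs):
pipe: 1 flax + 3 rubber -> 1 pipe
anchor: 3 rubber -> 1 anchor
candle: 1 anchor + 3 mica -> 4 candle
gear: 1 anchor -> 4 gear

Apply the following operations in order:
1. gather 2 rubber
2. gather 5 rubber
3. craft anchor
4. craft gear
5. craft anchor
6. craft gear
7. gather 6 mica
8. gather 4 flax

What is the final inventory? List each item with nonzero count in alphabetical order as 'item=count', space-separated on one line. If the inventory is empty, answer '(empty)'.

Answer: flax=4 gear=8 mica=6 rubber=1

Derivation:
After 1 (gather 2 rubber): rubber=2
After 2 (gather 5 rubber): rubber=7
After 3 (craft anchor): anchor=1 rubber=4
After 4 (craft gear): gear=4 rubber=4
After 5 (craft anchor): anchor=1 gear=4 rubber=1
After 6 (craft gear): gear=8 rubber=1
After 7 (gather 6 mica): gear=8 mica=6 rubber=1
After 8 (gather 4 flax): flax=4 gear=8 mica=6 rubber=1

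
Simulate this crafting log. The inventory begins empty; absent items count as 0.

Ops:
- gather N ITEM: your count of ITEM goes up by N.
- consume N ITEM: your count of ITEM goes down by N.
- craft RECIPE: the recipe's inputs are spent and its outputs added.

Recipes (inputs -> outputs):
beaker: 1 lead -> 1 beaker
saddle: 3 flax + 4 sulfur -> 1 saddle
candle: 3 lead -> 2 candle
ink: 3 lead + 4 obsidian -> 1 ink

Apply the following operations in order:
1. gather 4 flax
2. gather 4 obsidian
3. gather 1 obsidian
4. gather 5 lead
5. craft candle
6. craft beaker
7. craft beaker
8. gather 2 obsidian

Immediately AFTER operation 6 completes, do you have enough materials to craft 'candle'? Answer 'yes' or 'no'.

After 1 (gather 4 flax): flax=4
After 2 (gather 4 obsidian): flax=4 obsidian=4
After 3 (gather 1 obsidian): flax=4 obsidian=5
After 4 (gather 5 lead): flax=4 lead=5 obsidian=5
After 5 (craft candle): candle=2 flax=4 lead=2 obsidian=5
After 6 (craft beaker): beaker=1 candle=2 flax=4 lead=1 obsidian=5

Answer: no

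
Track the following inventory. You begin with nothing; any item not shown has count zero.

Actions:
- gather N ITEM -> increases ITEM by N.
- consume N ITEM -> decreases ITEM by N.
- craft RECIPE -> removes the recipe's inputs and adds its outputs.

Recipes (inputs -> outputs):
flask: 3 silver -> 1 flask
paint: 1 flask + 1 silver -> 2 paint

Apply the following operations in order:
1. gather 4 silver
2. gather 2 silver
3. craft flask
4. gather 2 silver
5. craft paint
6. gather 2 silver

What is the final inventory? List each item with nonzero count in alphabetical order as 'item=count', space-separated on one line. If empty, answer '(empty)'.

After 1 (gather 4 silver): silver=4
After 2 (gather 2 silver): silver=6
After 3 (craft flask): flask=1 silver=3
After 4 (gather 2 silver): flask=1 silver=5
After 5 (craft paint): paint=2 silver=4
After 6 (gather 2 silver): paint=2 silver=6

Answer: paint=2 silver=6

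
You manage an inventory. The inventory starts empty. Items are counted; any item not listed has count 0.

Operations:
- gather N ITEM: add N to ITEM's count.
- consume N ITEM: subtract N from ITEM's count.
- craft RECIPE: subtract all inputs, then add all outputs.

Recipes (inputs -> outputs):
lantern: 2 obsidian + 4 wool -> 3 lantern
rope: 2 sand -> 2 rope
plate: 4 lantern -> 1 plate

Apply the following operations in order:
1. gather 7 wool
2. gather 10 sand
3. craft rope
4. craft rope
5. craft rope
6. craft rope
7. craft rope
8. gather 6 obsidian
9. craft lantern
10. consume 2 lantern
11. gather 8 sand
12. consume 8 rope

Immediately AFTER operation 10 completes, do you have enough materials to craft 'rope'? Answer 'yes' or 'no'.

After 1 (gather 7 wool): wool=7
After 2 (gather 10 sand): sand=10 wool=7
After 3 (craft rope): rope=2 sand=8 wool=7
After 4 (craft rope): rope=4 sand=6 wool=7
After 5 (craft rope): rope=6 sand=4 wool=7
After 6 (craft rope): rope=8 sand=2 wool=7
After 7 (craft rope): rope=10 wool=7
After 8 (gather 6 obsidian): obsidian=6 rope=10 wool=7
After 9 (craft lantern): lantern=3 obsidian=4 rope=10 wool=3
After 10 (consume 2 lantern): lantern=1 obsidian=4 rope=10 wool=3

Answer: no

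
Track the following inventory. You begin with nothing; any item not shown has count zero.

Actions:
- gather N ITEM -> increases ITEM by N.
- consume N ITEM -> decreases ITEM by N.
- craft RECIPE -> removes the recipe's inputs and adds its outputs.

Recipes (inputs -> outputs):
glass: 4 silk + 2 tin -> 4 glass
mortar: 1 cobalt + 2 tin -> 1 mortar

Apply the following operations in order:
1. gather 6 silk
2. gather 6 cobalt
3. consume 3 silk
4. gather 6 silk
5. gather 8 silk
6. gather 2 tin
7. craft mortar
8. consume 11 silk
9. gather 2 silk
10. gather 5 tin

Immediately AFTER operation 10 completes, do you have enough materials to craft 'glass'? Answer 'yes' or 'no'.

After 1 (gather 6 silk): silk=6
After 2 (gather 6 cobalt): cobalt=6 silk=6
After 3 (consume 3 silk): cobalt=6 silk=3
After 4 (gather 6 silk): cobalt=6 silk=9
After 5 (gather 8 silk): cobalt=6 silk=17
After 6 (gather 2 tin): cobalt=6 silk=17 tin=2
After 7 (craft mortar): cobalt=5 mortar=1 silk=17
After 8 (consume 11 silk): cobalt=5 mortar=1 silk=6
After 9 (gather 2 silk): cobalt=5 mortar=1 silk=8
After 10 (gather 5 tin): cobalt=5 mortar=1 silk=8 tin=5

Answer: yes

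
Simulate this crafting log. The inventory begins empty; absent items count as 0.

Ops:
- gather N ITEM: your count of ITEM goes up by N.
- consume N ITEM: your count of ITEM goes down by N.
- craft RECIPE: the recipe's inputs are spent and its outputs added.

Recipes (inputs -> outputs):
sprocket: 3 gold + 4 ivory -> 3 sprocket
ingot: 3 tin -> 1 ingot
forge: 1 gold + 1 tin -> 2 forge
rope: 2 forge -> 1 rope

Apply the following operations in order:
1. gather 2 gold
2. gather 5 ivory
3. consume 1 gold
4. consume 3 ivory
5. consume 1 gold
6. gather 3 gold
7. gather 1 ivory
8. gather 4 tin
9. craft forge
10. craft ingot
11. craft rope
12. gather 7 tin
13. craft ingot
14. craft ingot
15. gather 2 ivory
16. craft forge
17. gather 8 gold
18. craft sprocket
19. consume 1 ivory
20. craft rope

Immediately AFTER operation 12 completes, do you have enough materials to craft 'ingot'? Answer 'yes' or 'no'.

After 1 (gather 2 gold): gold=2
After 2 (gather 5 ivory): gold=2 ivory=5
After 3 (consume 1 gold): gold=1 ivory=5
After 4 (consume 3 ivory): gold=1 ivory=2
After 5 (consume 1 gold): ivory=2
After 6 (gather 3 gold): gold=3 ivory=2
After 7 (gather 1 ivory): gold=3 ivory=3
After 8 (gather 4 tin): gold=3 ivory=3 tin=4
After 9 (craft forge): forge=2 gold=2 ivory=3 tin=3
After 10 (craft ingot): forge=2 gold=2 ingot=1 ivory=3
After 11 (craft rope): gold=2 ingot=1 ivory=3 rope=1
After 12 (gather 7 tin): gold=2 ingot=1 ivory=3 rope=1 tin=7

Answer: yes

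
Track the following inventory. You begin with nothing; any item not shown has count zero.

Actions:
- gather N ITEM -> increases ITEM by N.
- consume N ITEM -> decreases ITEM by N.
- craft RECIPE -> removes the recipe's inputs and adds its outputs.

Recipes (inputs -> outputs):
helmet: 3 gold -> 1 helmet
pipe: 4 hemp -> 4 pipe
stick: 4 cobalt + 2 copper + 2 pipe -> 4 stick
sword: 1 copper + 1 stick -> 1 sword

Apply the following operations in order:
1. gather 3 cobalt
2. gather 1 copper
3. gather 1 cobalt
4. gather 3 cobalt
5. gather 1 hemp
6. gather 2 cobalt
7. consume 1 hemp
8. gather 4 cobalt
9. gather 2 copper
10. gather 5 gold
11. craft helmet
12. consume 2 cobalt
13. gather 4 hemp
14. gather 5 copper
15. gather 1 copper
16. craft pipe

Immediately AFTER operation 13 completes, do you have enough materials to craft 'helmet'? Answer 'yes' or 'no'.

Answer: no

Derivation:
After 1 (gather 3 cobalt): cobalt=3
After 2 (gather 1 copper): cobalt=3 copper=1
After 3 (gather 1 cobalt): cobalt=4 copper=1
After 4 (gather 3 cobalt): cobalt=7 copper=1
After 5 (gather 1 hemp): cobalt=7 copper=1 hemp=1
After 6 (gather 2 cobalt): cobalt=9 copper=1 hemp=1
After 7 (consume 1 hemp): cobalt=9 copper=1
After 8 (gather 4 cobalt): cobalt=13 copper=1
After 9 (gather 2 copper): cobalt=13 copper=3
After 10 (gather 5 gold): cobalt=13 copper=3 gold=5
After 11 (craft helmet): cobalt=13 copper=3 gold=2 helmet=1
After 12 (consume 2 cobalt): cobalt=11 copper=3 gold=2 helmet=1
After 13 (gather 4 hemp): cobalt=11 copper=3 gold=2 helmet=1 hemp=4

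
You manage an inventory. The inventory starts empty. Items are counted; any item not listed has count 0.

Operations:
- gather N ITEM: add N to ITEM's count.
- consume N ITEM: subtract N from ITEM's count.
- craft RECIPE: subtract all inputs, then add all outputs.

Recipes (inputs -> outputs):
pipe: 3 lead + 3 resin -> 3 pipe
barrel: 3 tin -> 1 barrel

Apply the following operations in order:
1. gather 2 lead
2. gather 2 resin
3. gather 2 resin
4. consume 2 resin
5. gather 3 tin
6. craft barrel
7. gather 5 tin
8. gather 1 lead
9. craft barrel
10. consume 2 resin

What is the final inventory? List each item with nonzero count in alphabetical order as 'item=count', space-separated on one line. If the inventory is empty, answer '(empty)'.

After 1 (gather 2 lead): lead=2
After 2 (gather 2 resin): lead=2 resin=2
After 3 (gather 2 resin): lead=2 resin=4
After 4 (consume 2 resin): lead=2 resin=2
After 5 (gather 3 tin): lead=2 resin=2 tin=3
After 6 (craft barrel): barrel=1 lead=2 resin=2
After 7 (gather 5 tin): barrel=1 lead=2 resin=2 tin=5
After 8 (gather 1 lead): barrel=1 lead=3 resin=2 tin=5
After 9 (craft barrel): barrel=2 lead=3 resin=2 tin=2
After 10 (consume 2 resin): barrel=2 lead=3 tin=2

Answer: barrel=2 lead=3 tin=2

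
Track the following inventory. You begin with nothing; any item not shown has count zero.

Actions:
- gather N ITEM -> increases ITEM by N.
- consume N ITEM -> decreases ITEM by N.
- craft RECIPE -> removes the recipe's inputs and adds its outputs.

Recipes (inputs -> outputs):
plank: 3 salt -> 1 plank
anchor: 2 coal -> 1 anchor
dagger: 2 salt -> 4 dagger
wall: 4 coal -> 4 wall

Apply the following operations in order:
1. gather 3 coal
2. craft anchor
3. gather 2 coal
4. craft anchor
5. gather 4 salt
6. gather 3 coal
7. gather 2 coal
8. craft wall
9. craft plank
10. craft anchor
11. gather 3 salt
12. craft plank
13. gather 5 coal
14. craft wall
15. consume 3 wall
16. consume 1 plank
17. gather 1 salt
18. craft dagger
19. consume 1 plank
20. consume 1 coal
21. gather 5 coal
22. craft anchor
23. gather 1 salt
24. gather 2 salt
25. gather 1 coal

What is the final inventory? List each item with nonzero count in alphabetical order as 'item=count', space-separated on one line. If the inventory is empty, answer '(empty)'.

Answer: anchor=4 coal=4 dagger=4 salt=3 wall=5

Derivation:
After 1 (gather 3 coal): coal=3
After 2 (craft anchor): anchor=1 coal=1
After 3 (gather 2 coal): anchor=1 coal=3
After 4 (craft anchor): anchor=2 coal=1
After 5 (gather 4 salt): anchor=2 coal=1 salt=4
After 6 (gather 3 coal): anchor=2 coal=4 salt=4
After 7 (gather 2 coal): anchor=2 coal=6 salt=4
After 8 (craft wall): anchor=2 coal=2 salt=4 wall=4
After 9 (craft plank): anchor=2 coal=2 plank=1 salt=1 wall=4
After 10 (craft anchor): anchor=3 plank=1 salt=1 wall=4
After 11 (gather 3 salt): anchor=3 plank=1 salt=4 wall=4
After 12 (craft plank): anchor=3 plank=2 salt=1 wall=4
After 13 (gather 5 coal): anchor=3 coal=5 plank=2 salt=1 wall=4
After 14 (craft wall): anchor=3 coal=1 plank=2 salt=1 wall=8
After 15 (consume 3 wall): anchor=3 coal=1 plank=2 salt=1 wall=5
After 16 (consume 1 plank): anchor=3 coal=1 plank=1 salt=1 wall=5
After 17 (gather 1 salt): anchor=3 coal=1 plank=1 salt=2 wall=5
After 18 (craft dagger): anchor=3 coal=1 dagger=4 plank=1 wall=5
After 19 (consume 1 plank): anchor=3 coal=1 dagger=4 wall=5
After 20 (consume 1 coal): anchor=3 dagger=4 wall=5
After 21 (gather 5 coal): anchor=3 coal=5 dagger=4 wall=5
After 22 (craft anchor): anchor=4 coal=3 dagger=4 wall=5
After 23 (gather 1 salt): anchor=4 coal=3 dagger=4 salt=1 wall=5
After 24 (gather 2 salt): anchor=4 coal=3 dagger=4 salt=3 wall=5
After 25 (gather 1 coal): anchor=4 coal=4 dagger=4 salt=3 wall=5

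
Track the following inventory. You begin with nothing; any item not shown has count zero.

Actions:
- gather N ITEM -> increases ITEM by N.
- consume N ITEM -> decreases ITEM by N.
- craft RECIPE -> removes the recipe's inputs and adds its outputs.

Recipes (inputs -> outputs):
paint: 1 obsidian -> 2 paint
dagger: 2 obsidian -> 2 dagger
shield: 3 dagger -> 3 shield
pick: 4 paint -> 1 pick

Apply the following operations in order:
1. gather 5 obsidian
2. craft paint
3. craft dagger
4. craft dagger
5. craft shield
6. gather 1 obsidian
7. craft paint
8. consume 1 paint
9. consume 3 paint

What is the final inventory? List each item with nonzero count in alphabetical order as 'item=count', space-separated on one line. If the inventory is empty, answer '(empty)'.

After 1 (gather 5 obsidian): obsidian=5
After 2 (craft paint): obsidian=4 paint=2
After 3 (craft dagger): dagger=2 obsidian=2 paint=2
After 4 (craft dagger): dagger=4 paint=2
After 5 (craft shield): dagger=1 paint=2 shield=3
After 6 (gather 1 obsidian): dagger=1 obsidian=1 paint=2 shield=3
After 7 (craft paint): dagger=1 paint=4 shield=3
After 8 (consume 1 paint): dagger=1 paint=3 shield=3
After 9 (consume 3 paint): dagger=1 shield=3

Answer: dagger=1 shield=3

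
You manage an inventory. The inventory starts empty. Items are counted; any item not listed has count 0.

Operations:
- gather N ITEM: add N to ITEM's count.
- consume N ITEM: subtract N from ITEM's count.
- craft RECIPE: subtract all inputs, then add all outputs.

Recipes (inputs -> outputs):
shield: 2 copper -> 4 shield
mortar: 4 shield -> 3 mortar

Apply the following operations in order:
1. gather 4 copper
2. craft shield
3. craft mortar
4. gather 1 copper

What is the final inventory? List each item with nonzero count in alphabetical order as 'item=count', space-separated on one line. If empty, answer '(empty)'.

Answer: copper=3 mortar=3

Derivation:
After 1 (gather 4 copper): copper=4
After 2 (craft shield): copper=2 shield=4
After 3 (craft mortar): copper=2 mortar=3
After 4 (gather 1 copper): copper=3 mortar=3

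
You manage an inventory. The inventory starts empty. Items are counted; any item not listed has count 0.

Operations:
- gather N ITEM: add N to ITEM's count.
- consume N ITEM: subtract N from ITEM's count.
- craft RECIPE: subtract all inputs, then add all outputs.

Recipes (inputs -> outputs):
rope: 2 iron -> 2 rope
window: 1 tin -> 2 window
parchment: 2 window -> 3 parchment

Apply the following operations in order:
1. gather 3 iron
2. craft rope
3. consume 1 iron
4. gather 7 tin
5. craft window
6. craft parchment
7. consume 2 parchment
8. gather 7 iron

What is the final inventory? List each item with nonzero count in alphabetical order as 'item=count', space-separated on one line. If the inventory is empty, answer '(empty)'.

Answer: iron=7 parchment=1 rope=2 tin=6

Derivation:
After 1 (gather 3 iron): iron=3
After 2 (craft rope): iron=1 rope=2
After 3 (consume 1 iron): rope=2
After 4 (gather 7 tin): rope=2 tin=7
After 5 (craft window): rope=2 tin=6 window=2
After 6 (craft parchment): parchment=3 rope=2 tin=6
After 7 (consume 2 parchment): parchment=1 rope=2 tin=6
After 8 (gather 7 iron): iron=7 parchment=1 rope=2 tin=6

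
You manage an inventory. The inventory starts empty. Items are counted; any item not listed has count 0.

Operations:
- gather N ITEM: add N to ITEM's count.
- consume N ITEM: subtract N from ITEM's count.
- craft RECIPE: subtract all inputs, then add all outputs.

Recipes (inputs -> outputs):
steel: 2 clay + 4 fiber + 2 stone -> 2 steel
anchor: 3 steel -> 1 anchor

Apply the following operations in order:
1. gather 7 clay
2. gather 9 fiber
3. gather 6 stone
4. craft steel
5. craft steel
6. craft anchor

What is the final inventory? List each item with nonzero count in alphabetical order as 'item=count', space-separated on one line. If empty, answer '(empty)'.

Answer: anchor=1 clay=3 fiber=1 steel=1 stone=2

Derivation:
After 1 (gather 7 clay): clay=7
After 2 (gather 9 fiber): clay=7 fiber=9
After 3 (gather 6 stone): clay=7 fiber=9 stone=6
After 4 (craft steel): clay=5 fiber=5 steel=2 stone=4
After 5 (craft steel): clay=3 fiber=1 steel=4 stone=2
After 6 (craft anchor): anchor=1 clay=3 fiber=1 steel=1 stone=2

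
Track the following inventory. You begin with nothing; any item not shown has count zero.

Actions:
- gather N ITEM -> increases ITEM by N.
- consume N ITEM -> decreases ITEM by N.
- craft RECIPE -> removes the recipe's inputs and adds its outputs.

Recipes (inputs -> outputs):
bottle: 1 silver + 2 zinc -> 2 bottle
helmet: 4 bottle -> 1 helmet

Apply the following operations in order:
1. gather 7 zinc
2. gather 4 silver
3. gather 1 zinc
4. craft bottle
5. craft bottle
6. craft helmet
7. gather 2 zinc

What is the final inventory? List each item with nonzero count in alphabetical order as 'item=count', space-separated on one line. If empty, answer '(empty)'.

Answer: helmet=1 silver=2 zinc=6

Derivation:
After 1 (gather 7 zinc): zinc=7
After 2 (gather 4 silver): silver=4 zinc=7
After 3 (gather 1 zinc): silver=4 zinc=8
After 4 (craft bottle): bottle=2 silver=3 zinc=6
After 5 (craft bottle): bottle=4 silver=2 zinc=4
After 6 (craft helmet): helmet=1 silver=2 zinc=4
After 7 (gather 2 zinc): helmet=1 silver=2 zinc=6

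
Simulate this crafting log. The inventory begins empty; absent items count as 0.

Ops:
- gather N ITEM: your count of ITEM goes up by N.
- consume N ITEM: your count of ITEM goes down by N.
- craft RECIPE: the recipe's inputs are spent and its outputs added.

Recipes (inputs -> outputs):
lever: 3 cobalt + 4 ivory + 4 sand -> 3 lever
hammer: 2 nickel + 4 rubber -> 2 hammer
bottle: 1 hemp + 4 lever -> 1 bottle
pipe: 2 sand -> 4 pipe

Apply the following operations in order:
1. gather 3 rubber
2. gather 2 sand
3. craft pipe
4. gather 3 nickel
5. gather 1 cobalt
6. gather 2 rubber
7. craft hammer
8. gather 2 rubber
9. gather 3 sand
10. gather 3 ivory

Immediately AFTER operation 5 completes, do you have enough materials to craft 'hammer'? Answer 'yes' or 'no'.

After 1 (gather 3 rubber): rubber=3
After 2 (gather 2 sand): rubber=3 sand=2
After 3 (craft pipe): pipe=4 rubber=3
After 4 (gather 3 nickel): nickel=3 pipe=4 rubber=3
After 5 (gather 1 cobalt): cobalt=1 nickel=3 pipe=4 rubber=3

Answer: no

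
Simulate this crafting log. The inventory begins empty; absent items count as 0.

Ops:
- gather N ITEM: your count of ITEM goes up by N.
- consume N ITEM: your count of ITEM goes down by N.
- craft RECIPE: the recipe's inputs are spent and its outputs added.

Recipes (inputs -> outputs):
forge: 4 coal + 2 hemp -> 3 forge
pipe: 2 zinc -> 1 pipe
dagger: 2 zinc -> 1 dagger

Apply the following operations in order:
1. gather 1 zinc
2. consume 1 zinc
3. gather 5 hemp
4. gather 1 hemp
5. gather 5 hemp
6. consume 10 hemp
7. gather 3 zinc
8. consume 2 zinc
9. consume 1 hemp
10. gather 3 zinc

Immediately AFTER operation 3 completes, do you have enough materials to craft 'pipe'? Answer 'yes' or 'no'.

After 1 (gather 1 zinc): zinc=1
After 2 (consume 1 zinc): (empty)
After 3 (gather 5 hemp): hemp=5

Answer: no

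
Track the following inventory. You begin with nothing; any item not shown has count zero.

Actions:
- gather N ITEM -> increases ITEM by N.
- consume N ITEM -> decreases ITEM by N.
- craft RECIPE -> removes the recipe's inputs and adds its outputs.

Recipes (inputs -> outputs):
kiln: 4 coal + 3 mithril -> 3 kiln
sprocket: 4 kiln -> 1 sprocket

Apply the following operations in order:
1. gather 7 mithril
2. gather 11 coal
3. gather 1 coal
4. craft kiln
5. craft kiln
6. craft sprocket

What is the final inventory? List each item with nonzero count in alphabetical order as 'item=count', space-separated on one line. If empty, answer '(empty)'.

After 1 (gather 7 mithril): mithril=7
After 2 (gather 11 coal): coal=11 mithril=7
After 3 (gather 1 coal): coal=12 mithril=7
After 4 (craft kiln): coal=8 kiln=3 mithril=4
After 5 (craft kiln): coal=4 kiln=6 mithril=1
After 6 (craft sprocket): coal=4 kiln=2 mithril=1 sprocket=1

Answer: coal=4 kiln=2 mithril=1 sprocket=1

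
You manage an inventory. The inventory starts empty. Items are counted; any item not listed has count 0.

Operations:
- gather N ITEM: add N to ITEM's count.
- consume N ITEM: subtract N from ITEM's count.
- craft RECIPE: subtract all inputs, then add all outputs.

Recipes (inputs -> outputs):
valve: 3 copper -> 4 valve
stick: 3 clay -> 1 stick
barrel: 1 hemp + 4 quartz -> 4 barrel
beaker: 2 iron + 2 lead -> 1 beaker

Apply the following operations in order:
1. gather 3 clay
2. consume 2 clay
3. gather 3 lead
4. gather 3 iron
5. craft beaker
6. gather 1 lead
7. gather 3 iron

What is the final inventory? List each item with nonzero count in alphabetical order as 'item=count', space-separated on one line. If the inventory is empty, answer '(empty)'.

Answer: beaker=1 clay=1 iron=4 lead=2

Derivation:
After 1 (gather 3 clay): clay=3
After 2 (consume 2 clay): clay=1
After 3 (gather 3 lead): clay=1 lead=3
After 4 (gather 3 iron): clay=1 iron=3 lead=3
After 5 (craft beaker): beaker=1 clay=1 iron=1 lead=1
After 6 (gather 1 lead): beaker=1 clay=1 iron=1 lead=2
After 7 (gather 3 iron): beaker=1 clay=1 iron=4 lead=2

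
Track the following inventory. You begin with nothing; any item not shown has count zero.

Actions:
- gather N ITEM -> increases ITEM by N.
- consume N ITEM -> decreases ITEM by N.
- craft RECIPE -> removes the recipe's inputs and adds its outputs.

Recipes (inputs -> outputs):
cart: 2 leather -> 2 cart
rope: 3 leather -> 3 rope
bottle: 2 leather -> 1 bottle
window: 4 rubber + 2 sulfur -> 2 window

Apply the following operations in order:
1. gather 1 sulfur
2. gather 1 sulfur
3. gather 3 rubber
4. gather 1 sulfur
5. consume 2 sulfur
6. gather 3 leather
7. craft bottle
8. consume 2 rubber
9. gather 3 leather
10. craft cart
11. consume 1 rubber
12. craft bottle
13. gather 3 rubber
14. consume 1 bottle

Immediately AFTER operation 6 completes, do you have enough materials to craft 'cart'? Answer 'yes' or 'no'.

After 1 (gather 1 sulfur): sulfur=1
After 2 (gather 1 sulfur): sulfur=2
After 3 (gather 3 rubber): rubber=3 sulfur=2
After 4 (gather 1 sulfur): rubber=3 sulfur=3
After 5 (consume 2 sulfur): rubber=3 sulfur=1
After 6 (gather 3 leather): leather=3 rubber=3 sulfur=1

Answer: yes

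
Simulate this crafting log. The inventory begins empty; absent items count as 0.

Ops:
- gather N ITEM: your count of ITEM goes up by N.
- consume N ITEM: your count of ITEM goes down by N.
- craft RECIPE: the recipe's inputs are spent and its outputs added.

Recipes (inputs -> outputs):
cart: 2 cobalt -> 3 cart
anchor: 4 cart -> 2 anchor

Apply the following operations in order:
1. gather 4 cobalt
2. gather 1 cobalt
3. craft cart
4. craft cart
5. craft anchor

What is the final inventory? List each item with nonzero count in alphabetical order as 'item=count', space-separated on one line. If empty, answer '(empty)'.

Answer: anchor=2 cart=2 cobalt=1

Derivation:
After 1 (gather 4 cobalt): cobalt=4
After 2 (gather 1 cobalt): cobalt=5
After 3 (craft cart): cart=3 cobalt=3
After 4 (craft cart): cart=6 cobalt=1
After 5 (craft anchor): anchor=2 cart=2 cobalt=1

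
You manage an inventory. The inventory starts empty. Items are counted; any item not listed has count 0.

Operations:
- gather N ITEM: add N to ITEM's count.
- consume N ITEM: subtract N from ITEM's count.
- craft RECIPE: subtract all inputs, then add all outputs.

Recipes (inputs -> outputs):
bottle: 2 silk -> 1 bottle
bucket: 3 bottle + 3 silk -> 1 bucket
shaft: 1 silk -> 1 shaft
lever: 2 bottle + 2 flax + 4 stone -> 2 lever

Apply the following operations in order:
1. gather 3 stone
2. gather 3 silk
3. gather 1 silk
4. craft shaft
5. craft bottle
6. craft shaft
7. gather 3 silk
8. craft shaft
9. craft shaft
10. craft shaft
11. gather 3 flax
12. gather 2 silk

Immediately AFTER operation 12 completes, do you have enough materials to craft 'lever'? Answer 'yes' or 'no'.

After 1 (gather 3 stone): stone=3
After 2 (gather 3 silk): silk=3 stone=3
After 3 (gather 1 silk): silk=4 stone=3
After 4 (craft shaft): shaft=1 silk=3 stone=3
After 5 (craft bottle): bottle=1 shaft=1 silk=1 stone=3
After 6 (craft shaft): bottle=1 shaft=2 stone=3
After 7 (gather 3 silk): bottle=1 shaft=2 silk=3 stone=3
After 8 (craft shaft): bottle=1 shaft=3 silk=2 stone=3
After 9 (craft shaft): bottle=1 shaft=4 silk=1 stone=3
After 10 (craft shaft): bottle=1 shaft=5 stone=3
After 11 (gather 3 flax): bottle=1 flax=3 shaft=5 stone=3
After 12 (gather 2 silk): bottle=1 flax=3 shaft=5 silk=2 stone=3

Answer: no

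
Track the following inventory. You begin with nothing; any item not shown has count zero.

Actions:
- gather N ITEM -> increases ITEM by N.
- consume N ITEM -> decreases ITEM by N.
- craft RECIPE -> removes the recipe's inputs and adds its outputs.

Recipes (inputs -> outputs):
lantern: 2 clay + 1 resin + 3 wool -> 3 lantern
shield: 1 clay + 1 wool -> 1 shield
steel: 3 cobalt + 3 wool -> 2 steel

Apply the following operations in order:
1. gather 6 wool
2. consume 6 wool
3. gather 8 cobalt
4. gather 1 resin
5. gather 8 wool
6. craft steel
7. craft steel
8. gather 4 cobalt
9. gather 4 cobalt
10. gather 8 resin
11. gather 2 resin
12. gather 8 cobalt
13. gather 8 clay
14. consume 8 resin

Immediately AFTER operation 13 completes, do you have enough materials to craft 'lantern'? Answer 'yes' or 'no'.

After 1 (gather 6 wool): wool=6
After 2 (consume 6 wool): (empty)
After 3 (gather 8 cobalt): cobalt=8
After 4 (gather 1 resin): cobalt=8 resin=1
After 5 (gather 8 wool): cobalt=8 resin=1 wool=8
After 6 (craft steel): cobalt=5 resin=1 steel=2 wool=5
After 7 (craft steel): cobalt=2 resin=1 steel=4 wool=2
After 8 (gather 4 cobalt): cobalt=6 resin=1 steel=4 wool=2
After 9 (gather 4 cobalt): cobalt=10 resin=1 steel=4 wool=2
After 10 (gather 8 resin): cobalt=10 resin=9 steel=4 wool=2
After 11 (gather 2 resin): cobalt=10 resin=11 steel=4 wool=2
After 12 (gather 8 cobalt): cobalt=18 resin=11 steel=4 wool=2
After 13 (gather 8 clay): clay=8 cobalt=18 resin=11 steel=4 wool=2

Answer: no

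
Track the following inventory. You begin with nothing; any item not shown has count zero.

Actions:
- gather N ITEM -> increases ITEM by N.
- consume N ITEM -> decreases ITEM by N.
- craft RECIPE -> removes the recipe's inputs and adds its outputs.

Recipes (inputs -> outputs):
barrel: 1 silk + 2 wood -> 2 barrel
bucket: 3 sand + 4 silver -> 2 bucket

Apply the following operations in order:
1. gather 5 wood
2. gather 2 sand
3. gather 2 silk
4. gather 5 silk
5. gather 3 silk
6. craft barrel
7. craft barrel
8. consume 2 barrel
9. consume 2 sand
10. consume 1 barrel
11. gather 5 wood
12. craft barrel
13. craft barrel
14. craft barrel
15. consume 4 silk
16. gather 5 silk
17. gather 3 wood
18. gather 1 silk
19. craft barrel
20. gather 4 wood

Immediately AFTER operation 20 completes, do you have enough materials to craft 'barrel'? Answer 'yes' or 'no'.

Answer: yes

Derivation:
After 1 (gather 5 wood): wood=5
After 2 (gather 2 sand): sand=2 wood=5
After 3 (gather 2 silk): sand=2 silk=2 wood=5
After 4 (gather 5 silk): sand=2 silk=7 wood=5
After 5 (gather 3 silk): sand=2 silk=10 wood=5
After 6 (craft barrel): barrel=2 sand=2 silk=9 wood=3
After 7 (craft barrel): barrel=4 sand=2 silk=8 wood=1
After 8 (consume 2 barrel): barrel=2 sand=2 silk=8 wood=1
After 9 (consume 2 sand): barrel=2 silk=8 wood=1
After 10 (consume 1 barrel): barrel=1 silk=8 wood=1
After 11 (gather 5 wood): barrel=1 silk=8 wood=6
After 12 (craft barrel): barrel=3 silk=7 wood=4
After 13 (craft barrel): barrel=5 silk=6 wood=2
After 14 (craft barrel): barrel=7 silk=5
After 15 (consume 4 silk): barrel=7 silk=1
After 16 (gather 5 silk): barrel=7 silk=6
After 17 (gather 3 wood): barrel=7 silk=6 wood=3
After 18 (gather 1 silk): barrel=7 silk=7 wood=3
After 19 (craft barrel): barrel=9 silk=6 wood=1
After 20 (gather 4 wood): barrel=9 silk=6 wood=5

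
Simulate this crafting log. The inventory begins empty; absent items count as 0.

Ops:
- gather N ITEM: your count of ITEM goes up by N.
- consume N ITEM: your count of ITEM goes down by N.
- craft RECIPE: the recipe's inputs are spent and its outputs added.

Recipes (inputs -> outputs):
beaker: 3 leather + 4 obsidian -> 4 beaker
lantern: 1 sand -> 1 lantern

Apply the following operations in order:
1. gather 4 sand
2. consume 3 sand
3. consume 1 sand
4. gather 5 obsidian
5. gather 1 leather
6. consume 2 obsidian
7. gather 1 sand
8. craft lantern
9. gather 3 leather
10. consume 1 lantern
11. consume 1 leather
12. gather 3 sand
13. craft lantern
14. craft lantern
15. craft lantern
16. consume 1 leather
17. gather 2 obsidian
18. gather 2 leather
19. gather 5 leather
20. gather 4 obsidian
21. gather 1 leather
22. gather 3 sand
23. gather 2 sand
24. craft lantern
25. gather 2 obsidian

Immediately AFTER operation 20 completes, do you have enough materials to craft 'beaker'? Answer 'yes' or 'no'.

Answer: yes

Derivation:
After 1 (gather 4 sand): sand=4
After 2 (consume 3 sand): sand=1
After 3 (consume 1 sand): (empty)
After 4 (gather 5 obsidian): obsidian=5
After 5 (gather 1 leather): leather=1 obsidian=5
After 6 (consume 2 obsidian): leather=1 obsidian=3
After 7 (gather 1 sand): leather=1 obsidian=3 sand=1
After 8 (craft lantern): lantern=1 leather=1 obsidian=3
After 9 (gather 3 leather): lantern=1 leather=4 obsidian=3
After 10 (consume 1 lantern): leather=4 obsidian=3
After 11 (consume 1 leather): leather=3 obsidian=3
After 12 (gather 3 sand): leather=3 obsidian=3 sand=3
After 13 (craft lantern): lantern=1 leather=3 obsidian=3 sand=2
After 14 (craft lantern): lantern=2 leather=3 obsidian=3 sand=1
After 15 (craft lantern): lantern=3 leather=3 obsidian=3
After 16 (consume 1 leather): lantern=3 leather=2 obsidian=3
After 17 (gather 2 obsidian): lantern=3 leather=2 obsidian=5
After 18 (gather 2 leather): lantern=3 leather=4 obsidian=5
After 19 (gather 5 leather): lantern=3 leather=9 obsidian=5
After 20 (gather 4 obsidian): lantern=3 leather=9 obsidian=9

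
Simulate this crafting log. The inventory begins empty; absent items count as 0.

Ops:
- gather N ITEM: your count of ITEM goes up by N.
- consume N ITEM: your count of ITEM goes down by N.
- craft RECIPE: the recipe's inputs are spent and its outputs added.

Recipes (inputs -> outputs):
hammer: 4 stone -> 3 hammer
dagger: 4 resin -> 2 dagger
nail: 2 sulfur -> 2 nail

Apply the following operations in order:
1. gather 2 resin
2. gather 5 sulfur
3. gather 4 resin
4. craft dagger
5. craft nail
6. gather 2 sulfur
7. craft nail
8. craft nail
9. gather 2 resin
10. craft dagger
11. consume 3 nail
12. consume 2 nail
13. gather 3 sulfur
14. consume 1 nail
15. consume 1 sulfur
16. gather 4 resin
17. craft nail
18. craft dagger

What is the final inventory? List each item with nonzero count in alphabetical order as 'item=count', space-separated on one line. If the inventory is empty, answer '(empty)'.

After 1 (gather 2 resin): resin=2
After 2 (gather 5 sulfur): resin=2 sulfur=5
After 3 (gather 4 resin): resin=6 sulfur=5
After 4 (craft dagger): dagger=2 resin=2 sulfur=5
After 5 (craft nail): dagger=2 nail=2 resin=2 sulfur=3
After 6 (gather 2 sulfur): dagger=2 nail=2 resin=2 sulfur=5
After 7 (craft nail): dagger=2 nail=4 resin=2 sulfur=3
After 8 (craft nail): dagger=2 nail=6 resin=2 sulfur=1
After 9 (gather 2 resin): dagger=2 nail=6 resin=4 sulfur=1
After 10 (craft dagger): dagger=4 nail=6 sulfur=1
After 11 (consume 3 nail): dagger=4 nail=3 sulfur=1
After 12 (consume 2 nail): dagger=4 nail=1 sulfur=1
After 13 (gather 3 sulfur): dagger=4 nail=1 sulfur=4
After 14 (consume 1 nail): dagger=4 sulfur=4
After 15 (consume 1 sulfur): dagger=4 sulfur=3
After 16 (gather 4 resin): dagger=4 resin=4 sulfur=3
After 17 (craft nail): dagger=4 nail=2 resin=4 sulfur=1
After 18 (craft dagger): dagger=6 nail=2 sulfur=1

Answer: dagger=6 nail=2 sulfur=1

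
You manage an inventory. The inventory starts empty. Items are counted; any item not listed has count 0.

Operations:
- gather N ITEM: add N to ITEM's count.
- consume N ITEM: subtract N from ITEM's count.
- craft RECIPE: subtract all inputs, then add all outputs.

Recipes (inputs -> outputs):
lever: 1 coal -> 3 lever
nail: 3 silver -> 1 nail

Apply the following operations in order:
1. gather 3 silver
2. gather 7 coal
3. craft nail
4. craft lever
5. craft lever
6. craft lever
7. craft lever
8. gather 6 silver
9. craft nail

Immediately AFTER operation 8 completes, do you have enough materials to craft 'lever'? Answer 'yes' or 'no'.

After 1 (gather 3 silver): silver=3
After 2 (gather 7 coal): coal=7 silver=3
After 3 (craft nail): coal=7 nail=1
After 4 (craft lever): coal=6 lever=3 nail=1
After 5 (craft lever): coal=5 lever=6 nail=1
After 6 (craft lever): coal=4 lever=9 nail=1
After 7 (craft lever): coal=3 lever=12 nail=1
After 8 (gather 6 silver): coal=3 lever=12 nail=1 silver=6

Answer: yes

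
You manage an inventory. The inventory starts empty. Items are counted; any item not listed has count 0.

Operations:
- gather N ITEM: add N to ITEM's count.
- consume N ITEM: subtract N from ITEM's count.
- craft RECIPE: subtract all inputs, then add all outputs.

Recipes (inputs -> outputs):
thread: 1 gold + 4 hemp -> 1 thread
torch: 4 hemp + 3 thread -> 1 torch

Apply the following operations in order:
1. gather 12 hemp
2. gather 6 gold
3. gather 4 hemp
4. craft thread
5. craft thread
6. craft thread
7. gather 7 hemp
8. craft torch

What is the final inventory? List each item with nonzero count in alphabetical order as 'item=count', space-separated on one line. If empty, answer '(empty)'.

Answer: gold=3 hemp=7 torch=1

Derivation:
After 1 (gather 12 hemp): hemp=12
After 2 (gather 6 gold): gold=6 hemp=12
After 3 (gather 4 hemp): gold=6 hemp=16
After 4 (craft thread): gold=5 hemp=12 thread=1
After 5 (craft thread): gold=4 hemp=8 thread=2
After 6 (craft thread): gold=3 hemp=4 thread=3
After 7 (gather 7 hemp): gold=3 hemp=11 thread=3
After 8 (craft torch): gold=3 hemp=7 torch=1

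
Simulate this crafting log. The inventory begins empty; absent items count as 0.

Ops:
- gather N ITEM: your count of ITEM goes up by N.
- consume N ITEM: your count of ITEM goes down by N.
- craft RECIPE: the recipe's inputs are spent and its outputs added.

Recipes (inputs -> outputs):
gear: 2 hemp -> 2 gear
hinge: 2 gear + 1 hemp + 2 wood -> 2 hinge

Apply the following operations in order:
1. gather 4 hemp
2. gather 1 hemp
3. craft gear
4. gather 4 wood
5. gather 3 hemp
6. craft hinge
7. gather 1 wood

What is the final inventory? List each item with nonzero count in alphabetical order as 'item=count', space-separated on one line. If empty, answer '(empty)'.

After 1 (gather 4 hemp): hemp=4
After 2 (gather 1 hemp): hemp=5
After 3 (craft gear): gear=2 hemp=3
After 4 (gather 4 wood): gear=2 hemp=3 wood=4
After 5 (gather 3 hemp): gear=2 hemp=6 wood=4
After 6 (craft hinge): hemp=5 hinge=2 wood=2
After 7 (gather 1 wood): hemp=5 hinge=2 wood=3

Answer: hemp=5 hinge=2 wood=3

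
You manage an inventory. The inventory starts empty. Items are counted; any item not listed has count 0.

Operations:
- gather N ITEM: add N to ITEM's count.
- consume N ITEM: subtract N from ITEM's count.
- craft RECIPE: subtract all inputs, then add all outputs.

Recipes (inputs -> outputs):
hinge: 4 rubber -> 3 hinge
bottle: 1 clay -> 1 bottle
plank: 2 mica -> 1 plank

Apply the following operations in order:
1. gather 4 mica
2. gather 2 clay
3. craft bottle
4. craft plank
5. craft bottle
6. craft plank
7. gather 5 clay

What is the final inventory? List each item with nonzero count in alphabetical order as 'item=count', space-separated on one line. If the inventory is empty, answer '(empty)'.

After 1 (gather 4 mica): mica=4
After 2 (gather 2 clay): clay=2 mica=4
After 3 (craft bottle): bottle=1 clay=1 mica=4
After 4 (craft plank): bottle=1 clay=1 mica=2 plank=1
After 5 (craft bottle): bottle=2 mica=2 plank=1
After 6 (craft plank): bottle=2 plank=2
After 7 (gather 5 clay): bottle=2 clay=5 plank=2

Answer: bottle=2 clay=5 plank=2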